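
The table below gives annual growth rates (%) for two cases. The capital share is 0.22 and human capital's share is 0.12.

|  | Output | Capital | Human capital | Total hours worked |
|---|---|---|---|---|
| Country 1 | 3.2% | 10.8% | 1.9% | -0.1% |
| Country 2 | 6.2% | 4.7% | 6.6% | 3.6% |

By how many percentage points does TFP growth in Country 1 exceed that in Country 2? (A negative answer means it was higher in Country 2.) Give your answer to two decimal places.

Labor's share = 1 − 0.22 − 0.12 = 0.66.
Country 1: TFP = 3.2 − 2.376 − 0.228 + 0.066 = 0.662%.
Country 2: TFP = 6.2 − 1.034 − 0.792 − 2.376 = 1.998%.
Difference = 0.662 − (1.998) = -1.336 pp.

-1.34 percentage points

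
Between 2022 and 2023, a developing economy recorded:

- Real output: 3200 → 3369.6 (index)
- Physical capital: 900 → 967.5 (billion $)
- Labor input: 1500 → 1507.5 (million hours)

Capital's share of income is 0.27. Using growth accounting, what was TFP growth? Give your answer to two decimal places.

2.91%

Real output growth = (3369.6 − 3200) / 3200 = 5.3%.
Physical capital growth = (967.5 − 900) / 900 = 7.5%.
Labor input growth = (1507.5 − 1500) / 1500 = 0.5%.
Labor's share = 1 − 0.27 = 0.73.
Physical capital: 0.27 × 7.5 = 2.025 pp.
Labor input: 0.73 × 0.5 = 0.365 pp.
TFP growth = 5.3 − 2.39 = 2.91%.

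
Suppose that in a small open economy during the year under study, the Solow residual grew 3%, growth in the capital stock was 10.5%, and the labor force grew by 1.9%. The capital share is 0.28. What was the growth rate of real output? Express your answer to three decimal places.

Labor's share = 1 − 0.28 = 0.72.
The capital stock: 0.28 × 10.5 = 2.94 pp.
The labor force: 0.72 × 1.9 = 1.368 pp.
Output growth = 3 + 4.308 = 7.308%.

Real output growth was 7.308%.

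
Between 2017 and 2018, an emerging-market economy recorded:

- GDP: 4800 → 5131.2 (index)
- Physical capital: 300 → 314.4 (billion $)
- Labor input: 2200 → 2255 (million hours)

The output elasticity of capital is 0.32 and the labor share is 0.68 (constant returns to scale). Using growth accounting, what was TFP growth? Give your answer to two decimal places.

TFP growth was 3.66%.

GDP growth = (5131.2 − 4800) / 4800 = 6.9%.
Physical capital growth = (314.4 − 300) / 300 = 4.8%.
Labor input growth = (2255 − 2200) / 2200 = 2.5%.
Labor's share = 1 − 0.32 = 0.68.
Physical capital: 0.32 × 4.8 = 1.536 pp.
Labor input: 0.68 × 2.5 = 1.7 pp.
TFP growth = 6.9 − 3.236 = 3.664%.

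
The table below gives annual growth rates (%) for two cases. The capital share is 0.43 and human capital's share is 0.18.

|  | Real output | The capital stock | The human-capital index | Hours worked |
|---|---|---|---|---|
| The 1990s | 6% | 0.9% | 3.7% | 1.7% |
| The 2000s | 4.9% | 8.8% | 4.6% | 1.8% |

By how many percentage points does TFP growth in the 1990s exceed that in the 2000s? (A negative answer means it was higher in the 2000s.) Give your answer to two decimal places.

4.70 percentage points

Labor's share = 1 − 0.43 − 0.18 = 0.39.
The 1990s: TFP = 6 − 0.387 − 0.666 − 0.663 = 4.284%.
The 2000s: TFP = 4.9 − 3.784 − 0.828 − 0.702 = -0.414%.
Difference = 4.284 − (-0.414) = 4.698 pp.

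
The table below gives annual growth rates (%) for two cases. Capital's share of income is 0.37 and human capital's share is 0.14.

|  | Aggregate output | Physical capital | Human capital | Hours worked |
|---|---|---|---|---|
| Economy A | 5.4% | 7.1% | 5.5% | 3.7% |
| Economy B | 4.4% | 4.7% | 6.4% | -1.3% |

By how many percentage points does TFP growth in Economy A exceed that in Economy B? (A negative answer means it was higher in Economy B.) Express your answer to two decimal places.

Labor's share = 1 − 0.37 − 0.14 = 0.49.
Economy A: TFP = 5.4 − 2.627 − 0.77 − 1.813 = 0.19%.
Economy B: TFP = 4.4 − 1.739 − 0.896 + 0.637 = 2.402%.
Difference = 0.19 − (2.402) = -2.212 pp.

-2.21 percentage points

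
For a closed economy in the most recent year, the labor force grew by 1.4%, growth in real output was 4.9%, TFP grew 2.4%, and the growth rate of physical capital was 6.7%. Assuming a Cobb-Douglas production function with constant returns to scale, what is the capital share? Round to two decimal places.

0.21

gY = gA + α·gK + (1−α)·gL, so gY − gA − gL = α(gK − gL).
4.9 − 2.4 − 1.4 = α × (6.7 − 1.4).
1.1 = 5.3 α, so α = 0.2075.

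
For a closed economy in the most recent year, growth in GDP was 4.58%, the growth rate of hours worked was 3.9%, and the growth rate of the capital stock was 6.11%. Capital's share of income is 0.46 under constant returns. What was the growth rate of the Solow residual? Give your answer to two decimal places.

Labor's share = 1 − 0.46 = 0.54.
The capital stock: 0.46 × 6.11 = 2.8106 pp.
Hours worked: 0.54 × 3.9 = 2.106 pp.
TFP growth = 4.58 − 4.9166 = -0.3366%.

-0.34%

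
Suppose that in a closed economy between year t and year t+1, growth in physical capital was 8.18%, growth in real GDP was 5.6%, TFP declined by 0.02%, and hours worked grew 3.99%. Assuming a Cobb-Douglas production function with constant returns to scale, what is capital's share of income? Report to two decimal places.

0.39

gY = gA + α·gK + (1−α)·gL, so gY − gA − gL = α(gK − gL).
5.6 + 0.02 − 3.99 = α × (8.18 − 3.99).
1.63 = 4.19 α, so α = 0.389.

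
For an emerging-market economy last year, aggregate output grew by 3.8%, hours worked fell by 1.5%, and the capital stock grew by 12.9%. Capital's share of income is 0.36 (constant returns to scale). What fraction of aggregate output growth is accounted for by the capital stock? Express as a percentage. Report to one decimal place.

The capital stock contributed 0.36 × 12.9 = 4.644 pp.
Share of growth = 4.644 / 3.8 × 100 = 122.211%.

122.2%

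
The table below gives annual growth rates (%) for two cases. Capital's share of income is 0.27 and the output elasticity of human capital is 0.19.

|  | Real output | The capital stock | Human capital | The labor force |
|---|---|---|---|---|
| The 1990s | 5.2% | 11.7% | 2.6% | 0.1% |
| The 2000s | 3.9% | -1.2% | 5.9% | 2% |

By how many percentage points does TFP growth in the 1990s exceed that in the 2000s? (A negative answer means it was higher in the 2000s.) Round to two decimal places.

-0.53 percentage points

Labor's share = 1 − 0.27 − 0.19 = 0.54.
The 1990s: TFP = 5.2 − 3.159 − 0.494 − 0.054 = 1.493%.
The 2000s: TFP = 3.9 + 0.324 − 1.121 − 1.08 = 2.023%.
Difference = 1.493 − (2.023) = -0.53 pp.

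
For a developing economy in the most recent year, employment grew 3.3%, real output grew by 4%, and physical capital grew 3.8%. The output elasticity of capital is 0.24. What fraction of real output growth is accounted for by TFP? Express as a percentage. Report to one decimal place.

TFP accounted for 14.5% of growth.

Labor's share = 1 − 0.24 = 0.76.
Physical capital: 0.24 × 3.8 = 0.912 pp.
Employment: 0.76 × 3.3 = 2.508 pp.
TFP growth = 4 − 3.42 = 0.58%.
TFP share of growth = 0.58 / 4 × 100 = 14.5%.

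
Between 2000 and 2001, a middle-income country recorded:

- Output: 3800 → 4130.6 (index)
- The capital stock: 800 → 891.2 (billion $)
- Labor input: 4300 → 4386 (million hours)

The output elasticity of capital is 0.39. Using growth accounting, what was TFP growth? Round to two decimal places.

Output growth = (4130.6 − 3800) / 3800 = 8.7%.
The capital stock growth = (891.2 − 800) / 800 = 11.4%.
Labor input growth = (4386 − 4300) / 4300 = 2%.
Labor's share = 1 − 0.39 = 0.61.
The capital stock: 0.39 × 11.4 = 4.446 pp.
Labor input: 0.61 × 2 = 1.22 pp.
TFP growth = 8.7 − 5.666 = 3.034%.

3.03%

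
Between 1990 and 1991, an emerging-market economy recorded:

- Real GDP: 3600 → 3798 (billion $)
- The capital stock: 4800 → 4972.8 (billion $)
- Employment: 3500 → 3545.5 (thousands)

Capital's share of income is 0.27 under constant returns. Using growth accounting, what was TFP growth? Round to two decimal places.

Real GDP growth = (3798 − 3600) / 3600 = 5.5%.
The capital stock growth = (4972.8 − 4800) / 4800 = 3.6%.
Employment growth = (3545.5 − 3500) / 3500 = 1.3%.
Labor's share = 1 − 0.27 = 0.73.
The capital stock: 0.27 × 3.6 = 0.972 pp.
Employment: 0.73 × 1.3 = 0.949 pp.
TFP growth = 5.5 − 1.921 = 3.579%.

TFP growth was 3.58%.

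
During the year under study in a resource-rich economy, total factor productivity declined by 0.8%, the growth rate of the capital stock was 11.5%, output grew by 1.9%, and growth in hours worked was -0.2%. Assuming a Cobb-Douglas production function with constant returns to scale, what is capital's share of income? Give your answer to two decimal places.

Capital's share of income is 0.25.

gY = gA + α·gK + (1−α)·gL, so gY − gA − gL = α(gK − gL).
1.9 + 0.8 + 0.2 = α × (11.5 − (-0.2)).
2.9 = 11.7 α, so α = 0.2479.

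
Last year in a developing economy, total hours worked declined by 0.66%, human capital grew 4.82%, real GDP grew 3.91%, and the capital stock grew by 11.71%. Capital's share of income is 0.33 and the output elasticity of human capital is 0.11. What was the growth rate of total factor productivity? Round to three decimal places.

-0.115%

Labor's share = 1 − 0.33 − 0.11 = 0.56.
The capital stock: 0.33 × 11.71 = 3.8643 pp.
Human capital: 0.11 × 4.82 = 0.5302 pp.
Total hours worked: 0.56 × (-0.66) = -0.3696 pp.
TFP growth = 3.91 − 4.0249 = -0.1149%.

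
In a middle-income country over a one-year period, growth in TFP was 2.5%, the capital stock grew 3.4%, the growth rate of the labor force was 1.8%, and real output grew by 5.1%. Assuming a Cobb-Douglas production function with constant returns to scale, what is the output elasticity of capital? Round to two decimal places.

gY = gA + α·gK + (1−α)·gL, so gY − gA − gL = α(gK − gL).
5.1 − 2.5 − 1.8 = α × (3.4 − 1.8).
0.8 = 1.6 α, so α = 0.5.

The output elasticity of capital is 0.50.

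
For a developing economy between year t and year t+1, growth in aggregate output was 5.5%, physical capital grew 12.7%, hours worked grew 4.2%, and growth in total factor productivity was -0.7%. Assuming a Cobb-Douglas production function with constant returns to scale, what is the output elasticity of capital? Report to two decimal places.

gY = gA + α·gK + (1−α)·gL, so gY − gA − gL = α(gK − gL).
5.5 + 0.7 − 4.2 = α × (12.7 − 4.2).
2 = 8.5 α, so α = 0.2353.

The output elasticity of capital is 0.24.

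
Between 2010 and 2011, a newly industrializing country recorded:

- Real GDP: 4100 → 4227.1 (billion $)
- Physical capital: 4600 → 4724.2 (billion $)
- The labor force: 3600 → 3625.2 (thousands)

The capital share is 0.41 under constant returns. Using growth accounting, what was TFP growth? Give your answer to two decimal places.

1.58%

Real GDP growth = (4227.1 − 4100) / 4100 = 3.1%.
Physical capital growth = (4724.2 − 4600) / 4600 = 2.7%.
The labor force growth = (3625.2 − 3600) / 3600 = 0.7%.
Labor's share = 1 − 0.41 = 0.59.
Physical capital: 0.41 × 2.7 = 1.107 pp.
The labor force: 0.59 × 0.7 = 0.413 pp.
TFP growth = 3.1 − 1.52 = 1.58%.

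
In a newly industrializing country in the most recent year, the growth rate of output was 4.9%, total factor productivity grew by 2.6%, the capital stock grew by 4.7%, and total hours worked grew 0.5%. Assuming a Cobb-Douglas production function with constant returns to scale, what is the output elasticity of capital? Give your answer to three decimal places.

α = 0.429

gY = gA + α·gK + (1−α)·gL, so gY − gA − gL = α(gK − gL).
4.9 − 2.6 − 0.5 = α × (4.7 − 0.5).
1.8 = 4.2 α, so α = 0.42857.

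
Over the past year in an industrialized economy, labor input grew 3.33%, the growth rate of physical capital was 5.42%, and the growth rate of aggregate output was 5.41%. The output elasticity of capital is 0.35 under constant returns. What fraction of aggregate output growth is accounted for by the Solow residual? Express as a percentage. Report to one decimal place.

The Solow residual accounted for 24.9% of growth.

Labor's share = 1 − 0.35 = 0.65.
Physical capital: 0.35 × 5.42 = 1.897 pp.
Labor input: 0.65 × 3.33 = 2.1645 pp.
TFP growth = 5.41 − 4.0615 = 1.3485%.
TFP share of growth = 1.3485 / 5.41 × 100 = 24.926%.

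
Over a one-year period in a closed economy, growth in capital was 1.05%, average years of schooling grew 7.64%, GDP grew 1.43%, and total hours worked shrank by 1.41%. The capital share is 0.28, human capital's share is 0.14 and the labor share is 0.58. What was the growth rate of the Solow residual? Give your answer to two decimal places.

Labor's share = 1 − 0.28 − 0.14 = 0.58.
Capital: 0.28 × 1.05 = 0.294 pp.
Average years of schooling: 0.14 × 7.64 = 1.0696 pp.
Total hours worked: 0.58 × (-1.41) = -0.8178 pp.
TFP growth = 1.43 − 0.5458 = 0.8842%.

The Solow residual growth was 0.88%.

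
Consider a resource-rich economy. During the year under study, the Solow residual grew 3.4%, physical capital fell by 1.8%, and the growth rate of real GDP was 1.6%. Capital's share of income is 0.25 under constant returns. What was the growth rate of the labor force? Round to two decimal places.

Labor's share = 1 − 0.25 = 0.75.
gY = gA + 0.25×(-1.8) + 0.75×g.
0.75×g = 1.6 − 3.4 + 0.45 = -1.35.
g = -1.35 / 0.75 = -1.8%.

-1.80%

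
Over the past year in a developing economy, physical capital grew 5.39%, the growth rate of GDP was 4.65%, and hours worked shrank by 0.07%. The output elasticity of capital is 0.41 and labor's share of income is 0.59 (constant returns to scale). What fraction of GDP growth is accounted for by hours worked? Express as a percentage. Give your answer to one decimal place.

Labor's share = 1 − 0.41 = 0.59.
Hours worked contributed 0.59 × (-0.07) = -0.0413 pp.
Share of growth = -0.0413 / 4.65 × 100 = -0.888%.

-0.9%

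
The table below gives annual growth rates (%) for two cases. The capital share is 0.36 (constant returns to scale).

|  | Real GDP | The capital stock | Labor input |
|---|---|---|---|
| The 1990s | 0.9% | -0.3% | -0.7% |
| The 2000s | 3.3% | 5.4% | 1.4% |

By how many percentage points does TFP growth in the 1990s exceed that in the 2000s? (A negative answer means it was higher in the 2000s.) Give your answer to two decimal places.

1.00 percentage points

Labor's share = 1 − 0.36 = 0.64.
The 1990s: TFP = 0.9 + 0.108 + 0.448 = 1.456%.
The 2000s: TFP = 3.3 − 1.944 − 0.896 = 0.46%.
Difference = 1.456 − (0.46) = 0.996 pp.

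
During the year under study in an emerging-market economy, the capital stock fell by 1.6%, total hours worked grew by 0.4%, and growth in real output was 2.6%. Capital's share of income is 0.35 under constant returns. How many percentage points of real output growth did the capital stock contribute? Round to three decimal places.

-0.560 pp

Contribution = share × growth = 0.35 × (-1.6) = -0.56 pp.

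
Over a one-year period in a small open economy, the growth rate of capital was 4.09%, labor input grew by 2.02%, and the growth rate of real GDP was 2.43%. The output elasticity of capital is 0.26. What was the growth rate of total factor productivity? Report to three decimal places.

Labor's share = 1 − 0.26 = 0.74.
Capital: 0.26 × 4.09 = 1.0634 pp.
Labor input: 0.74 × 2.02 = 1.4948 pp.
TFP growth = 2.43 − 2.5582 = -0.1282%.

-0.128%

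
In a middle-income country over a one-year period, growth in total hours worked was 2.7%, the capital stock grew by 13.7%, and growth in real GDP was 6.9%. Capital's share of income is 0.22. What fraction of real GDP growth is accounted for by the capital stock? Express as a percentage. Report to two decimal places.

The capital stock contributed 0.22 × 13.7 = 3.014 pp.
Share of growth = 3.014 / 6.9 × 100 = 43.6812%.

The capital stock accounted for 43.68% of growth.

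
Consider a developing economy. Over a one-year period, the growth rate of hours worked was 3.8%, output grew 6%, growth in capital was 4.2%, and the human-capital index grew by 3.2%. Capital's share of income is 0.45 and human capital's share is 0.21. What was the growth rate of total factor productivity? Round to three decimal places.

Total factor productivity growth was 2.146%.

Labor's share = 1 − 0.45 − 0.21 = 0.34.
Capital: 0.45 × 4.2 = 1.89 pp.
The human-capital index: 0.21 × 3.2 = 0.672 pp.
Hours worked: 0.34 × 3.8 = 1.292 pp.
TFP growth = 6 − 3.854 = 2.146%.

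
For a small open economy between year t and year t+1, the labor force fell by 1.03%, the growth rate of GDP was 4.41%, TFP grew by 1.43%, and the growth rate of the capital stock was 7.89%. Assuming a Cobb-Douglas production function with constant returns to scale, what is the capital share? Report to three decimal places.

α = 0.450

gY = gA + α·gK + (1−α)·gL, so gY − gA − gL = α(gK − gL).
4.41 − 1.43 + 1.03 = α × (7.89 − (-1.03)).
4.01 = 8.92 α, so α = 0.44955.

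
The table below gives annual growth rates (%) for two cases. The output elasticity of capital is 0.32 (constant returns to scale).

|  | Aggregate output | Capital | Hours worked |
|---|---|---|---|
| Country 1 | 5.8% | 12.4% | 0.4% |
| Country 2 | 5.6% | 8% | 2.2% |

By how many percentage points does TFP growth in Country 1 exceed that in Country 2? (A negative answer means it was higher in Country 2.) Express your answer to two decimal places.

Labor's share = 1 − 0.32 = 0.68.
Country 1: TFP = 5.8 − 3.968 − 0.272 = 1.56%.
Country 2: TFP = 5.6 − 2.56 − 1.496 = 1.544%.
Difference = 1.56 − (1.544) = 0.016 pp.

0.02 percentage points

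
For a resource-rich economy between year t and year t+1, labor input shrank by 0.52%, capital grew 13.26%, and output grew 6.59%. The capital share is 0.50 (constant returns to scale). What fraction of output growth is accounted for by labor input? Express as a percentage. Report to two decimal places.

Labor's share = 1 − 0.5 = 0.5.
Labor input contributed 0.5 × (-0.52) = -0.26 pp.
Share of growth = -0.26 / 6.59 × 100 = -3.9454%.

Labor input accounted for -3.95% of growth.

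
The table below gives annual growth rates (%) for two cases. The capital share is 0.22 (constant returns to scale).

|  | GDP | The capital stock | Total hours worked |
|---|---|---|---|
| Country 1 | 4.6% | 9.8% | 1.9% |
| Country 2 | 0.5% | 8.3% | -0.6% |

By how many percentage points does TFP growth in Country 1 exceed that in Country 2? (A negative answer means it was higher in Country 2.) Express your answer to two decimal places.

1.82 percentage points

Labor's share = 1 − 0.22 = 0.78.
Country 1: TFP = 4.6 − 2.156 − 1.482 = 0.962%.
Country 2: TFP = 0.5 − 1.826 + 0.468 = -0.858%.
Difference = 0.962 − (-0.858) = 1.82 pp.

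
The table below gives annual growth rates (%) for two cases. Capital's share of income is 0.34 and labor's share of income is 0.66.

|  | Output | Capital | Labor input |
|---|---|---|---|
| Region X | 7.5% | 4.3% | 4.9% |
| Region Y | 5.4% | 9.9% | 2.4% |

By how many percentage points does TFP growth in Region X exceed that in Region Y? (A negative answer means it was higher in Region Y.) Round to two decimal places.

Labor's share = 1 − 0.34 = 0.66.
Region X: TFP = 7.5 − 1.462 − 3.234 = 2.804%.
Region Y: TFP = 5.4 − 3.366 − 1.584 = 0.45%.
Difference = 2.804 − (0.45) = 2.354 pp.

2.35 percentage points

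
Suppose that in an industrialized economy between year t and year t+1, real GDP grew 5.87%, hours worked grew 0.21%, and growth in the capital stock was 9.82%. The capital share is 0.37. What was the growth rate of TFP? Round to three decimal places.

Labor's share = 1 − 0.37 = 0.63.
The capital stock: 0.37 × 9.82 = 3.6334 pp.
Hours worked: 0.63 × 0.21 = 0.1323 pp.
TFP growth = 5.87 − 3.7657 = 2.1043%.

2.104%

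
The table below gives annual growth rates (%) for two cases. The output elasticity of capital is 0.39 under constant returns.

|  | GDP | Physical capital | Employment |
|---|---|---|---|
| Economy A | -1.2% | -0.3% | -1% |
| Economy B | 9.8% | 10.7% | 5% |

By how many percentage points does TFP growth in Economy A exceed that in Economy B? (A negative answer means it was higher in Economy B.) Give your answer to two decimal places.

-3.05 percentage points

Labor's share = 1 − 0.39 = 0.61.
Economy A: TFP = -1.2 + 0.117 + 0.61 = -0.473%.
Economy B: TFP = 9.8 − 4.173 − 3.05 = 2.577%.
Difference = -0.473 − (2.577) = -3.05 pp.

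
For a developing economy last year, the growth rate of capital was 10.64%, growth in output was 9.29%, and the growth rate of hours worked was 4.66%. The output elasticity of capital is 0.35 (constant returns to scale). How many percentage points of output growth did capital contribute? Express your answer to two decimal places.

3.72 pp

Contribution = share × growth = 0.35 × 10.64 = 3.724 pp.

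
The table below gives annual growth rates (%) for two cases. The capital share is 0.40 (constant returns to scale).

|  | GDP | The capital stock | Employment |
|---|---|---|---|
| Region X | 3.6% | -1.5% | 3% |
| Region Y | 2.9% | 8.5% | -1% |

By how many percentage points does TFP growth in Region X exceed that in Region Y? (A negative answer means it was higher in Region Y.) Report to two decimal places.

2.30 percentage points

Labor's share = 1 − 0.4 = 0.6.
Region X: TFP = 3.6 + 0.6 − 1.8 = 2.4%.
Region Y: TFP = 2.9 − 3.4 + 0.6 = 0.1%.
Difference = 2.4 − (0.1) = 2.3 pp.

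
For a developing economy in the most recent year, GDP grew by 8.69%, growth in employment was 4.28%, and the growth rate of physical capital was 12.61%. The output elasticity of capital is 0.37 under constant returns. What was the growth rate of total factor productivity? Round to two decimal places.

1.33%

Labor's share = 1 − 0.37 = 0.63.
Physical capital: 0.37 × 12.61 = 4.6657 pp.
Employment: 0.63 × 4.28 = 2.6964 pp.
TFP growth = 8.69 − 7.3621 = 1.3279%.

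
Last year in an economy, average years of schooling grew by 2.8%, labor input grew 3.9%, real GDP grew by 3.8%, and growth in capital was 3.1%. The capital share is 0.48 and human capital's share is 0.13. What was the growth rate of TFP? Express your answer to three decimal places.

0.427%

Labor's share = 1 − 0.48 − 0.13 = 0.39.
Capital: 0.48 × 3.1 = 1.488 pp.
Average years of schooling: 0.13 × 2.8 = 0.364 pp.
Labor input: 0.39 × 3.9 = 1.521 pp.
TFP growth = 3.8 − 3.373 = 0.427%.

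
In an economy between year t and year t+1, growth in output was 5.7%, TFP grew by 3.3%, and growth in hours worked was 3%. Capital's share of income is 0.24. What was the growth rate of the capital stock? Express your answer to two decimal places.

0.50%

Labor's share = 1 − 0.24 = 0.76.
gY = gA + 0.76×3 + 0.24×g.
0.24×g = 5.7 − 3.3 − 2.28 = 0.12.
g = 0.12 / 0.24 = 0.5%.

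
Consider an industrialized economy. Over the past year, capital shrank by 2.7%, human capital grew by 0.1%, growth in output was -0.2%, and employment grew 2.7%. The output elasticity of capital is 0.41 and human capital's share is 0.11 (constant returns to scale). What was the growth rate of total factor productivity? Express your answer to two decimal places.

-0.40%

Labor's share = 1 − 0.41 − 0.11 = 0.48.
Capital: 0.41 × (-2.7) = -1.107 pp.
Human capital: 0.11 × 0.1 = 0.011 pp.
Employment: 0.48 × 2.7 = 1.296 pp.
TFP growth = -0.2 − 0.2 = -0.4%.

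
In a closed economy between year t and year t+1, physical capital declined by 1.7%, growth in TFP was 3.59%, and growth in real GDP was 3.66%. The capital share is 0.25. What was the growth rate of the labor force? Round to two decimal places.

The labor force grew 0.66%.

Labor's share = 1 − 0.25 = 0.75.
gY = gA + 0.25×(-1.7) + 0.75×g.
0.75×g = 3.66 − 3.59 + 0.425 = 0.495.
g = 0.495 / 0.75 = 0.66%.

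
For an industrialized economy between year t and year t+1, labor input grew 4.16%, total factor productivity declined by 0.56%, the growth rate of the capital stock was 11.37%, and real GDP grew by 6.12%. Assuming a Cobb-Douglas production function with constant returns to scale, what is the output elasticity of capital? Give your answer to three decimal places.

gY = gA + α·gK + (1−α)·gL, so gY − gA − gL = α(gK − gL).
6.12 + 0.56 − 4.16 = α × (11.37 − 4.16).
2.52 = 7.21 α, so α = 0.34951.

The output elasticity of capital is 0.350.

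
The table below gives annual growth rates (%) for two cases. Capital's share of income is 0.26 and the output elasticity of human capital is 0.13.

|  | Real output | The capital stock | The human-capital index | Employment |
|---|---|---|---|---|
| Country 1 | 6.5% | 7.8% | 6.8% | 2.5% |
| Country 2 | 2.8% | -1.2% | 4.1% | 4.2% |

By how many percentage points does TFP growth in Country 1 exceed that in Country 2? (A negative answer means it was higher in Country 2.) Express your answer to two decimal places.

2.05 percentage points

Labor's share = 1 − 0.26 − 0.13 = 0.61.
Country 1: TFP = 6.5 − 2.028 − 0.884 − 1.525 = 2.063%.
Country 2: TFP = 2.8 + 0.312 − 0.533 − 2.562 = 0.017%.
Difference = 2.063 − (0.017) = 2.046 pp.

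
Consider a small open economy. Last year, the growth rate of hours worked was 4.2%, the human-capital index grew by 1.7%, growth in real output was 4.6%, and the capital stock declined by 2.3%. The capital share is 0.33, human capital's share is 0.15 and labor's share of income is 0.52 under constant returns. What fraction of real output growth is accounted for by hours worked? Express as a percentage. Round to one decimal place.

Labor's share = 1 − 0.33 − 0.15 = 0.52.
Hours worked contributed 0.52 × 4.2 = 2.184 pp.
Share of growth = 2.184 / 4.6 × 100 = 47.478%.

Hours worked accounted for 47.5% of growth.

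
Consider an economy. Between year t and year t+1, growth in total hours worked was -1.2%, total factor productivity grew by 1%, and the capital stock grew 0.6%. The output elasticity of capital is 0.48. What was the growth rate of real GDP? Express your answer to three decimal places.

0.664%

Labor's share = 1 − 0.48 = 0.52.
The capital stock: 0.48 × 0.6 = 0.288 pp.
Total hours worked: 0.52 × (-1.2) = -0.624 pp.
Output growth = 1 + (-0.336) = 0.664%.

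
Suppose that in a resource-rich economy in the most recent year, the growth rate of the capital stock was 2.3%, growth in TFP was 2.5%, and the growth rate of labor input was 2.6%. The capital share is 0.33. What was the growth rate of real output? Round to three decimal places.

Real output growth was 5.001%.

Labor's share = 1 − 0.33 = 0.67.
The capital stock: 0.33 × 2.3 = 0.759 pp.
Labor input: 0.67 × 2.6 = 1.742 pp.
Output growth = 2.5 + 2.501 = 5.001%.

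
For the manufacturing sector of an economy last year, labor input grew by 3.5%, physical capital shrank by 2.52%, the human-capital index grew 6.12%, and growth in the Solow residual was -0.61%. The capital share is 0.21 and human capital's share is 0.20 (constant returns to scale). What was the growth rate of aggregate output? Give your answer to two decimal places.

Labor's share = 1 − 0.21 − 0.2 = 0.59.
Physical capital: 0.21 × (-2.52) = -0.5292 pp.
The human-capital index: 0.2 × 6.12 = 1.224 pp.
Labor input: 0.59 × 3.5 = 2.065 pp.
Output growth = -0.61 + 2.7598 = 2.1498%.

2.15%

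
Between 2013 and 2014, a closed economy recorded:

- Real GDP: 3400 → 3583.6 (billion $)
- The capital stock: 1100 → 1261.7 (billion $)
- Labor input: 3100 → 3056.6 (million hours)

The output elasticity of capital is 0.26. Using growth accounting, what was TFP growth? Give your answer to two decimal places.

Real GDP growth = (3583.6 − 3400) / 3400 = 5.4%.
The capital stock growth = (1261.7 − 1100) / 1100 = 14.7%.
Labor input growth = (3056.6 − 3100) / 3100 = -1.4%.
Labor's share = 1 − 0.26 = 0.74.
The capital stock: 0.26 × 14.7 = 3.822 pp.
Labor input: 0.74 × (-1.4) = -1.036 pp.
TFP growth = 5.4 − 2.786 = 2.614%.

2.61%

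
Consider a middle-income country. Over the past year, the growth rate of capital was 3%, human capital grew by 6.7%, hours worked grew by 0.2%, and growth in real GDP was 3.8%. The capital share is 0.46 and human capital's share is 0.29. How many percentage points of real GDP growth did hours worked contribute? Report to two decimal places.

0.05 percentage points

Labor's share = 1 − 0.46 − 0.29 = 0.25.
Contribution = share × growth = 0.25 × 0.2 = 0.05 pp.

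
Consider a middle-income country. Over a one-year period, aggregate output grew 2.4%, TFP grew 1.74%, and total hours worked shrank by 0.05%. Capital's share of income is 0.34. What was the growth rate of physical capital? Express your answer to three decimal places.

Labor's share = 1 − 0.34 = 0.66.
gY = gA + 0.66×(-0.05) + 0.34×g.
0.34×g = 2.4 − 1.74 + 0.033 = 0.693.
g = 0.693 / 0.34 = 2.03824%.

2.038%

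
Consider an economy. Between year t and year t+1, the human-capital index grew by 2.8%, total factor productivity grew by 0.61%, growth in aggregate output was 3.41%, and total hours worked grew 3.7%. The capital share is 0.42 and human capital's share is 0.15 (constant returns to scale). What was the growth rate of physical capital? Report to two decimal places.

Labor's share = 1 − 0.42 − 0.15 = 0.43.
gY = gA + 0.15×2.8 + 0.43×3.7 + 0.42×g.
0.42×g = 3.41 − 0.61 − 2.011 = 0.789.
g = 0.789 / 0.42 = 1.8786%.

1.88%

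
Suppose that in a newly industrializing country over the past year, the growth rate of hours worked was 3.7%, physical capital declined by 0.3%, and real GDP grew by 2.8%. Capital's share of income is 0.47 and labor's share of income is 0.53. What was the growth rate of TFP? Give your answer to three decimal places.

TFP growth was 0.980%.

Labor's share = 1 − 0.47 = 0.53.
Physical capital: 0.47 × (-0.3) = -0.141 pp.
Hours worked: 0.53 × 3.7 = 1.961 pp.
TFP growth = 2.8 − 1.82 = 0.98%.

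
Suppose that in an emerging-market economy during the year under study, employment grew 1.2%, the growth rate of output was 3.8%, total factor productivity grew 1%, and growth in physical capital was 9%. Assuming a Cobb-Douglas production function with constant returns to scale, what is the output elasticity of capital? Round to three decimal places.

gY = gA + α·gK + (1−α)·gL, so gY − gA − gL = α(gK − gL).
3.8 − 1 − 1.2 = α × (9 − 1.2).
1.6 = 7.8 α, so α = 0.20513.

α = 0.205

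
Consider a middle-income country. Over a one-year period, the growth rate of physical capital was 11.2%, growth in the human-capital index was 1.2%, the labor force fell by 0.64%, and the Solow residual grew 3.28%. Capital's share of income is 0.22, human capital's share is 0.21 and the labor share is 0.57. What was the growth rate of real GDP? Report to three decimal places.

Labor's share = 1 − 0.22 − 0.21 = 0.57.
Physical capital: 0.22 × 11.2 = 2.464 pp.
The human-capital index: 0.21 × 1.2 = 0.252 pp.
The labor force: 0.57 × (-0.64) = -0.3648 pp.
Output growth = 3.28 + 2.3512 = 5.6312%.

5.631%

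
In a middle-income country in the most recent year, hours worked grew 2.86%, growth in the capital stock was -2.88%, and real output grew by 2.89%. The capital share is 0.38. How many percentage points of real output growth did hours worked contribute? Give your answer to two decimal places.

Labor's share = 1 − 0.38 = 0.62.
Contribution = share × growth = 0.62 × 2.86 = 1.7732 pp.

1.77 percentage points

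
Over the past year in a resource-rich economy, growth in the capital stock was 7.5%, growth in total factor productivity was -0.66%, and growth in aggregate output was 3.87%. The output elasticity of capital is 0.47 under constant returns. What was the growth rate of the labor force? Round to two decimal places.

1.90%

Labor's share = 1 − 0.47 = 0.53.
gY = gA + 0.47×7.5 + 0.53×g.
0.53×g = 3.87 + 0.66 − 3.525 = 1.005.
g = 1.005 / 0.53 = 1.8962%.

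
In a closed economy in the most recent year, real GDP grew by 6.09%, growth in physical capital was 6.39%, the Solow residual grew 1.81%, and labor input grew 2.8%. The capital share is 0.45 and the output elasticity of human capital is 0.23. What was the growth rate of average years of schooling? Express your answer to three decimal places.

Labor's share = 1 − 0.45 − 0.23 = 0.32.
gY = gA + 0.45×6.39 + 0.32×2.8 + 0.23×g.
0.23×g = 6.09 − 1.81 − 3.7715 = 0.5085.
g = 0.5085 / 0.23 = 2.21087%.

2.211%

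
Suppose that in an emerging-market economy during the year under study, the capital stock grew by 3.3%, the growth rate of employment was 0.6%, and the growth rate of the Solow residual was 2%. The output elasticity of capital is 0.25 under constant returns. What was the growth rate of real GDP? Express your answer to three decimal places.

3.275%

Labor's share = 1 − 0.25 = 0.75.
The capital stock: 0.25 × 3.3 = 0.825 pp.
Employment: 0.75 × 0.6 = 0.45 pp.
Output growth = 2 + 1.275 = 3.275%.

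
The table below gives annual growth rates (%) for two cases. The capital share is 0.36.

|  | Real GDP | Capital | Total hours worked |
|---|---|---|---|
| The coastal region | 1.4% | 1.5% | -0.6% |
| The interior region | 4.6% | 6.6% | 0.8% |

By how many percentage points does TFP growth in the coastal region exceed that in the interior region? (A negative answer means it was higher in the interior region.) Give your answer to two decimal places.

-0.47 percentage points

Labor's share = 1 − 0.36 = 0.64.
The coastal region: TFP = 1.4 − 0.54 + 0.384 = 1.244%.
The interior region: TFP = 4.6 − 2.376 − 0.512 = 1.712%.
Difference = 1.244 − (1.712) = -0.468 pp.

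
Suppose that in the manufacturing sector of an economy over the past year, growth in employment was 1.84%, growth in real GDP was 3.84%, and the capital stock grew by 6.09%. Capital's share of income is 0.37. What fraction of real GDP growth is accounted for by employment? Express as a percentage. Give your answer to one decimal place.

Labor's share = 1 − 0.37 = 0.63.
Employment contributed 0.63 × 1.84 = 1.1592 pp.
Share of growth = 1.1592 / 3.84 × 100 = 30.188%.

30.2%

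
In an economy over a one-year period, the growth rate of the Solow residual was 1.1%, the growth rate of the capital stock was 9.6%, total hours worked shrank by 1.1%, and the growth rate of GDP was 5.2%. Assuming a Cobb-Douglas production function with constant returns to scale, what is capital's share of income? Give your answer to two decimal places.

α = 0.49

gY = gA + α·gK + (1−α)·gL, so gY − gA − gL = α(gK − gL).
5.2 − 1.1 + 1.1 = α × (9.6 − (-1.1)).
5.2 = 10.7 α, so α = 0.486.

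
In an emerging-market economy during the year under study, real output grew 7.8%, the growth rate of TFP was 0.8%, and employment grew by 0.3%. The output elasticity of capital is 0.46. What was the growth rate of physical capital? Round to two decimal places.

14.87%

Labor's share = 1 − 0.46 = 0.54.
gY = gA + 0.54×0.3 + 0.46×g.
0.46×g = 7.8 − 0.8 − 0.162 = 6.838.
g = 6.838 / 0.46 = 14.8652%.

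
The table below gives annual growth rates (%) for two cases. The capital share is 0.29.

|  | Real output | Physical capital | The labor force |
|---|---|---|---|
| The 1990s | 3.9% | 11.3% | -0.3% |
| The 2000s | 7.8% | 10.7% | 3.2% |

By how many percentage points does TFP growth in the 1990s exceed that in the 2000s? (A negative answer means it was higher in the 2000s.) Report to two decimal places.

Labor's share = 1 − 0.29 = 0.71.
The 1990s: TFP = 3.9 − 3.277 + 0.213 = 0.836%.
The 2000s: TFP = 7.8 − 3.103 − 2.272 = 2.425%.
Difference = 0.836 − (2.425) = -1.589 pp.

-1.59 percentage points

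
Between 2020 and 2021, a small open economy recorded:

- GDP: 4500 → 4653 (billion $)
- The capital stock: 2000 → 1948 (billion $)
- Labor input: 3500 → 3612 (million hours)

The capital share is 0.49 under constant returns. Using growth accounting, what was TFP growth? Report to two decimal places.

GDP growth = (4653 − 4500) / 4500 = 3.4%.
The capital stock growth = (1948 − 2000) / 2000 = -2.6%.
Labor input growth = (3612 − 3500) / 3500 = 3.2%.
Labor's share = 1 − 0.49 = 0.51.
The capital stock: 0.49 × (-2.6) = -1.274 pp.
Labor input: 0.51 × 3.2 = 1.632 pp.
TFP growth = 3.4 − 0.358 = 3.042%.

3.04%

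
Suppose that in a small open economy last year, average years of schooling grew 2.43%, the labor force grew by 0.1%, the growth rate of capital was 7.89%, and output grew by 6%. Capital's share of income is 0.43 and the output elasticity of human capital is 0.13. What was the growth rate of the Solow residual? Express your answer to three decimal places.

2.247%

Labor's share = 1 − 0.43 − 0.13 = 0.44.
Capital: 0.43 × 7.89 = 3.3927 pp.
Average years of schooling: 0.13 × 2.43 = 0.3159 pp.
The labor force: 0.44 × 0.1 = 0.044 pp.
TFP growth = 6 − 3.7526 = 2.2474%.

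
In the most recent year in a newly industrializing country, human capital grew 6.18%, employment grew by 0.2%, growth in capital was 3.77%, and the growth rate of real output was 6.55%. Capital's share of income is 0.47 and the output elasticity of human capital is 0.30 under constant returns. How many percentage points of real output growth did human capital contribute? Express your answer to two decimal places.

Contribution = share × growth = 0.3 × 6.18 = 1.854 pp.

1.85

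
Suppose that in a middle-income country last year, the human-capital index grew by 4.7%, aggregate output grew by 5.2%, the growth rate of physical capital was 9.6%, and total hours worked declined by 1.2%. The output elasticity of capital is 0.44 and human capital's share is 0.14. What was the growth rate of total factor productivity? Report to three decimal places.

Total factor productivity growth was 0.822%.

Labor's share = 1 − 0.44 − 0.14 = 0.42.
Physical capital: 0.44 × 9.6 = 4.224 pp.
The human-capital index: 0.14 × 4.7 = 0.658 pp.
Total hours worked: 0.42 × (-1.2) = -0.504 pp.
TFP growth = 5.2 − 4.378 = 0.822%.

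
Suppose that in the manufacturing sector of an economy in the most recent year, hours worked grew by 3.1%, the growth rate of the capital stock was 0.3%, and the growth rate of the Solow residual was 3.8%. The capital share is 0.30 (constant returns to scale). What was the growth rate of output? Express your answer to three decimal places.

Labor's share = 1 − 0.3 = 0.7.
The capital stock: 0.3 × 0.3 = 0.09 pp.
Hours worked: 0.7 × 3.1 = 2.17 pp.
Output growth = 3.8 + 2.26 = 6.06%.

Output grew 6.060%.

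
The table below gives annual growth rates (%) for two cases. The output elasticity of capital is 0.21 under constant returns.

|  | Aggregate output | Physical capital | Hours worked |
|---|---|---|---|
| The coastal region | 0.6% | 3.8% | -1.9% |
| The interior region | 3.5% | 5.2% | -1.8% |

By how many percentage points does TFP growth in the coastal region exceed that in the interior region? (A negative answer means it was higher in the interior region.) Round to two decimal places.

Labor's share = 1 − 0.21 = 0.79.
The coastal region: TFP = 0.6 − 0.798 + 1.501 = 1.303%.
The interior region: TFP = 3.5 − 1.092 + 1.422 = 3.83%.
Difference = 1.303 − (3.83) = -2.527 pp.

-2.53 percentage points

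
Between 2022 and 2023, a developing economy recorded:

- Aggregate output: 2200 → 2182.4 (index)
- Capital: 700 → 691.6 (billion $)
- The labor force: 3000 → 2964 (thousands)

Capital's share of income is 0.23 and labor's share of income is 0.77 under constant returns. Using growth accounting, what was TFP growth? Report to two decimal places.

Aggregate output growth = (2182.4 − 2200) / 2200 = -0.8%.
Capital growth = (691.6 − 700) / 700 = -1.2%.
The labor force growth = (2964 − 3000) / 3000 = -1.2%.
Labor's share = 1 − 0.23 = 0.77.
Capital: 0.23 × (-1.2) = -0.276 pp.
The labor force: 0.77 × (-1.2) = -0.924 pp.
TFP growth = -0.8 + 1.2 = 0.4%.

0.40%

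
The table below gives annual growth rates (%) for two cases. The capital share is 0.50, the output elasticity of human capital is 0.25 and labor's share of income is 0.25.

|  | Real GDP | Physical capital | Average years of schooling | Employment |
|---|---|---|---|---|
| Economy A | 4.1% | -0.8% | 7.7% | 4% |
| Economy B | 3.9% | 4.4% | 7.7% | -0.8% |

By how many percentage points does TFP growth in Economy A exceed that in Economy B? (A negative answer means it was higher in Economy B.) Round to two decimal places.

1.60 percentage points

Labor's share = 1 − 0.5 − 0.25 = 0.25.
Economy A: TFP = 4.1 + 0.4 − 1.925 − 1 = 1.575%.
Economy B: TFP = 3.9 − 2.2 − 1.925 + 0.2 = -0.025%.
Difference = 1.575 − (-0.025) = 1.6 pp.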